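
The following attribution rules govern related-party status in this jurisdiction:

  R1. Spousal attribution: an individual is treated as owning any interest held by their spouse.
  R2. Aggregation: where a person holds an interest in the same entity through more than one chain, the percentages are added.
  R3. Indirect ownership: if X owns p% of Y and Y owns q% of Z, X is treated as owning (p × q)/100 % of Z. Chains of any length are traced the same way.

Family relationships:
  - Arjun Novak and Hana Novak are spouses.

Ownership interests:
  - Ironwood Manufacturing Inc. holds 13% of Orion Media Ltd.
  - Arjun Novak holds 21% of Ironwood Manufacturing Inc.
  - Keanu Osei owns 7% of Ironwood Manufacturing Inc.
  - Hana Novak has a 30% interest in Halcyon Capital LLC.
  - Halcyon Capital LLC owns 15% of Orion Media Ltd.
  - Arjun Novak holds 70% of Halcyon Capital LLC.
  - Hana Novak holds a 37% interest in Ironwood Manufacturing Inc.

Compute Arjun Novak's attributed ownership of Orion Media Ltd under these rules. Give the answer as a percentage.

22.54%

By spousal attribution (R1), Arjun Novak is treated as also owning Hana Novak's interest in Halcyon Capital LLC, giving 70% + 30% = 100%.
By spousal attribution (R1), Arjun Novak is treated as also owning Hana Novak's interest in Ironwood Manufacturing Inc, giving 21% + 37% = 58%.
Chain via Halcyon Capital LLC (R3): 100% × 15% = 15% of Orion Media Ltd.
Chain via Ironwood Manufacturing Inc. (R3): 58% × 13% = 7.54% of Orion Media Ltd.
Aggregating (R2): 15% + 7.54% = 22.54%.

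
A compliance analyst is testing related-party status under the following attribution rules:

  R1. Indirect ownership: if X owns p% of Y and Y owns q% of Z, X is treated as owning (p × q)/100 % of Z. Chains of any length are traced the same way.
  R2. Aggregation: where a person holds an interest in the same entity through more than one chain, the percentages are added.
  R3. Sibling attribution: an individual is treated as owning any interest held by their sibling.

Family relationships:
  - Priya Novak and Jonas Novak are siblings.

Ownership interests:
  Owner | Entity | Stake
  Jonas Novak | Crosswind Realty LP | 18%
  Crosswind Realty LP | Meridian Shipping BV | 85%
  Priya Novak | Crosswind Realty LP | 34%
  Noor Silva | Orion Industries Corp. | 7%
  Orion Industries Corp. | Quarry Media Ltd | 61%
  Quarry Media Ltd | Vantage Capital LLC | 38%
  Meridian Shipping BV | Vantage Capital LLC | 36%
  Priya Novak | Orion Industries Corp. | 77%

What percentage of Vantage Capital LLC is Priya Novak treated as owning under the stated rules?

By sibling attribution (R3), Priya Novak is treated as also owning Jonas Novak's interest in Crosswind Realty LP, giving 34% + 18% = 52%.
Chain via Crosswind Realty LP → Meridian Shipping BV (R1): 52% × 85% × 36% = 15.912% of Vantage Capital LLC.
Chain via Orion Industries Corp. → Quarry Media Ltd (R1): 77% × 61% × 38% = 17.8486% of Vantage Capital LLC.
Aggregating (R2): 15.912% + 17.8486% = 33.7606%.

33.7606%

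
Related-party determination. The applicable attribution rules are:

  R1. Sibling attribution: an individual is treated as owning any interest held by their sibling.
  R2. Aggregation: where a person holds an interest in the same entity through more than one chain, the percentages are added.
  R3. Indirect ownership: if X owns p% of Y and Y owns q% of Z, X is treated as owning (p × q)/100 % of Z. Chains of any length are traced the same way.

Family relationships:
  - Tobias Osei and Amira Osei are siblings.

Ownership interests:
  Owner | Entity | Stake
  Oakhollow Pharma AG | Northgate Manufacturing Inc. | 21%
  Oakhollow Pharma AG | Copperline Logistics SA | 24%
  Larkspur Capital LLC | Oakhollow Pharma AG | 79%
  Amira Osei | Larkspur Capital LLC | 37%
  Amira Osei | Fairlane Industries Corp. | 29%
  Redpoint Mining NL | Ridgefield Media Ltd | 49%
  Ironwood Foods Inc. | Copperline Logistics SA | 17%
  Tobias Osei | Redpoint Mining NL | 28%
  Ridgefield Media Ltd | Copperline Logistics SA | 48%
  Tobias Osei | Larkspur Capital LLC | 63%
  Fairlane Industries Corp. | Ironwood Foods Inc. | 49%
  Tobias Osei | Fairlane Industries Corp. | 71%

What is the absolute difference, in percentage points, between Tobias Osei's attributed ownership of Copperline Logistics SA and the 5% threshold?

By sibling attribution (R1), Tobias Osei is treated as also owning Amira Osei's interest in Larkspur Capital LLC, giving 63% + 37% = 100%.
By sibling attribution (R1), Tobias Osei is treated as also owning Amira Osei's interest in Fairlane Industries Corp, giving 71% + 29% = 100%.
Chain via Larkspur Capital LLC → Oakhollow Pharma AG (R3): 100% × 79% × 24% = 18.96% of Copperline Logistics SA.
Chain via Redpoint Mining NL → Ridgefield Media Ltd (R3): 28% × 49% × 48% = 6.5856% of Copperline Logistics SA.
Chain via Fairlane Industries Corp. → Ironwood Foods Inc. (R3): 100% × 49% × 17% = 8.33% of Copperline Logistics SA.
Aggregating (R2): 18.96% + 6.5856% + 8.33% = 33.8756%.
33.8756% exceeds the 5% threshold by 28.8756 percentage points.

28.8756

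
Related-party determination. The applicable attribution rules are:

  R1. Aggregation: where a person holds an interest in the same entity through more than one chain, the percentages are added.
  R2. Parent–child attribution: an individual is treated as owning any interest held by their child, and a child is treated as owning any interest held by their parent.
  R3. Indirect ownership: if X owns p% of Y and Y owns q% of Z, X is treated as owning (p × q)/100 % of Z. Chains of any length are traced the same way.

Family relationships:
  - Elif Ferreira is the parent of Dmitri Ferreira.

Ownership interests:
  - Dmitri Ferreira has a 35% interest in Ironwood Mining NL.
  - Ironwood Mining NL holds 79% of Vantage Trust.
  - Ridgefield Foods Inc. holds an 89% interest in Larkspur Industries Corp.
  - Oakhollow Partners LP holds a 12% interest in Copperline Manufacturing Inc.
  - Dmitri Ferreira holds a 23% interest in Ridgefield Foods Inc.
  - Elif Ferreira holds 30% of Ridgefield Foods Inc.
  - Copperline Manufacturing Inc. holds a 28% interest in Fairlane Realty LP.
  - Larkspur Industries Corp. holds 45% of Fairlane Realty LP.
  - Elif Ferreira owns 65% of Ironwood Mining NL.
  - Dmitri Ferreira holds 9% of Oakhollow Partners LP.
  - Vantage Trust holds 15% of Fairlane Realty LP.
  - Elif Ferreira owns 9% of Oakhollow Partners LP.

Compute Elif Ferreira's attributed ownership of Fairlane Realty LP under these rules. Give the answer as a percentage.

33.6813%

By parent–child attribution (R2), Elif Ferreira is treated as also owning Dmitri Ferreira's interest in Ironwood Mining NL, giving 65% + 35% = 100%.
By parent–child attribution (R2), Elif Ferreira is treated as also owning Dmitri Ferreira's interest in Ridgefield Foods Inc, giving 30% + 23% = 53%.
By parent–child attribution (R2), Elif Ferreira is treated as also owning Dmitri Ferreira's interest in Oakhollow Partners LP, giving 9% + 9% = 18%.
Chain via Ironwood Mining NL → Vantage Trust (R3): 100% × 79% × 15% = 11.85% of Fairlane Realty LP.
Chain via Ridgefield Foods Inc. → Larkspur Industries Corp. (R3): 53% × 89% × 45% = 21.2265% of Fairlane Realty LP.
Chain via Oakhollow Partners LP → Copperline Manufacturing Inc. (R3): 18% × 12% × 28% = 0.6048% of Fairlane Realty LP.
Aggregating (R1): 11.85% + 21.2265% + 0.6048% = 33.6813%.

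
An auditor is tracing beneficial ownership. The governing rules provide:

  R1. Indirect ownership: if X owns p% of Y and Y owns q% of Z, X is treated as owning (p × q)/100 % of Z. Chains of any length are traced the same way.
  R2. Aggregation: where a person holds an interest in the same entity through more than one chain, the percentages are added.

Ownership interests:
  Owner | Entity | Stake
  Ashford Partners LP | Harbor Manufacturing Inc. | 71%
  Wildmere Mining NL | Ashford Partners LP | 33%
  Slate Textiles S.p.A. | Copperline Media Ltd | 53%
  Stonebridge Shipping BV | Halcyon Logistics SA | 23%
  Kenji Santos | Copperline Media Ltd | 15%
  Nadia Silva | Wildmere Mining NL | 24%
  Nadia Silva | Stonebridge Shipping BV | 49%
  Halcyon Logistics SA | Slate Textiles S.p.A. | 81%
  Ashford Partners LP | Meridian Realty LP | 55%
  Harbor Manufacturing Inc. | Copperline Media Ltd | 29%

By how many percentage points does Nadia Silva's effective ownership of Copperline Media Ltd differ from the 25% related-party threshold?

18.531061

Chain via Stonebridge Shipping BV → Halcyon Logistics SA → Slate Textiles S.p.A. (R1): 49% × 23% × 81% × 53% = 4.838211% of Copperline Media Ltd.
Chain via Wildmere Mining NL → Ashford Partners LP → Harbor Manufacturing Inc. (R1): 24% × 33% × 71% × 29% = 1.630728% of Copperline Media Ltd.
Aggregating (R2): 4.838211% + 1.630728% = 6.468939%.
6.468939% falls short of the 25% threshold by 18.531061 percentage points.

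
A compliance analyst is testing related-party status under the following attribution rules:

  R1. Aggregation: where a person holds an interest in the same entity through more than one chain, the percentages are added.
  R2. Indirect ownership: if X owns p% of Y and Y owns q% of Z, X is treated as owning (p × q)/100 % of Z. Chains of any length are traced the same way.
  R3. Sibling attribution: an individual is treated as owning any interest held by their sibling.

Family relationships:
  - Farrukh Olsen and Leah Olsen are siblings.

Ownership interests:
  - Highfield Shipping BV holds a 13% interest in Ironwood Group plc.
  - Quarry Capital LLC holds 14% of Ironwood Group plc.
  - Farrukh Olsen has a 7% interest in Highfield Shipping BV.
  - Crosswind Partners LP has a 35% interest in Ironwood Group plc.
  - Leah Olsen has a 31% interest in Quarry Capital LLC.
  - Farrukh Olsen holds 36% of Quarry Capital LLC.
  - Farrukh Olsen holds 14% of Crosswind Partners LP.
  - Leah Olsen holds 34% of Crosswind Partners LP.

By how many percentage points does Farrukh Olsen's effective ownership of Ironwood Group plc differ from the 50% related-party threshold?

By sibling attribution (R3), Farrukh Olsen is treated as also owning Leah Olsen's interest in Crosswind Partners LP, giving 14% + 34% = 48%.
By sibling attribution (R3), Farrukh Olsen is treated as also owning Leah Olsen's interest in Quarry Capital LLC, giving 36% + 31% = 67%.
Chain via Highfield Shipping BV (R2): 7% × 13% = 0.91% of Ironwood Group plc.
Chain via Crosswind Partners LP (R2): 48% × 35% = 16.8% of Ironwood Group plc.
Chain via Quarry Capital LLC (R2): 67% × 14% = 9.38% of Ironwood Group plc.
Aggregating (R1): 0.91% + 16.8% + 9.38% = 27.09%.
27.09% falls short of the 50% threshold by 22.91 percentage points.

22.91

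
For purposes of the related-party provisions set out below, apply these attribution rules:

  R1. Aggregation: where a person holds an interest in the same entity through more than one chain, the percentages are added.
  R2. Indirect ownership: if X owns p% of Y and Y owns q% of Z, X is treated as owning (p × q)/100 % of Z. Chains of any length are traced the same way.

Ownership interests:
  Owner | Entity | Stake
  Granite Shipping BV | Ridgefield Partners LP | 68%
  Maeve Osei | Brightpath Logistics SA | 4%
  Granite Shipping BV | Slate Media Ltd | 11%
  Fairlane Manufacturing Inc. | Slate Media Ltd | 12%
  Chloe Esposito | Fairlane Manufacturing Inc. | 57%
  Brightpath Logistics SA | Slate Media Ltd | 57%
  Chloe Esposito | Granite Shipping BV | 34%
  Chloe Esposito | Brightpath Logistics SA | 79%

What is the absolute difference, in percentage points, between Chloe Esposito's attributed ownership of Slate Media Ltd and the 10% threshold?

45.61

Chain via Brightpath Logistics SA (R2): 79% × 57% = 45.03% of Slate Media Ltd.
Chain via Fairlane Manufacturing Inc. (R2): 57% × 12% = 6.84% of Slate Media Ltd.
Chain via Granite Shipping BV (R2): 34% × 11% = 3.74% of Slate Media Ltd.
Aggregating (R1): 45.03% + 6.84% + 3.74% = 55.61%.
55.61% exceeds the 10% threshold by 45.61 percentage points.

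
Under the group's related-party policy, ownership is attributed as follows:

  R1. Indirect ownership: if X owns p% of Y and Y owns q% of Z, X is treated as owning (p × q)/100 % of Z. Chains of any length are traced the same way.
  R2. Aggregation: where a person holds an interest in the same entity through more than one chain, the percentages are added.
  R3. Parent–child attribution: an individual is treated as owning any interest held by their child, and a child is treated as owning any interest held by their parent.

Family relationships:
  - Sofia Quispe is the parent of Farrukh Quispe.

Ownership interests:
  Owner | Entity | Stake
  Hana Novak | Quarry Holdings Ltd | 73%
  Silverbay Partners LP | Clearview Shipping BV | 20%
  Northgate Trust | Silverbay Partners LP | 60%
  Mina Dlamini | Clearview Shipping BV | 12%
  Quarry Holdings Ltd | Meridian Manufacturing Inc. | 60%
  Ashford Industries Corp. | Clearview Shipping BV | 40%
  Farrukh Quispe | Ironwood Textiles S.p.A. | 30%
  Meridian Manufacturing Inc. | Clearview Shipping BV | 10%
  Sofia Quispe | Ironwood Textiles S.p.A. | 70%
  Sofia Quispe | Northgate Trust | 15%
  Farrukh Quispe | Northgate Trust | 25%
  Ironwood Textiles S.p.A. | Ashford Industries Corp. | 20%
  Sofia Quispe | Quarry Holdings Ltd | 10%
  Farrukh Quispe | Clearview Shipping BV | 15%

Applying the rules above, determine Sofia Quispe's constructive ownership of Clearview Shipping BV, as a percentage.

By parent–child attribution (R3), Sofia Quispe is treated as also owning Farrukh Quispe's interest in Ironwood Textiles S.p.A, giving 70% + 30% = 100%.
By parent–child attribution (R3), Sofia Quispe is treated as also owning Farrukh Quispe's interest in Northgate Trust, giving 15% + 25% = 40%.
By parent–child attribution (R3), Sofia Quispe is treated as owning Farrukh Quispe's 15% interest in Clearview Shipping BV.
Chain via Quarry Holdings Ltd → Meridian Manufacturing Inc. (R1): 10% × 60% × 10% = 0.6% of Clearview Shipping BV.
Chain via Ironwood Textiles S.p.A. → Ashford Industries Corp. (R1): 100% × 20% × 40% = 8% of Clearview Shipping BV.
Chain via Northgate Trust → Silverbay Partners LP (R1): 40% × 60% × 20% = 4.8% of Clearview Shipping BV.
Direct interest in Clearview Shipping BV: 15%.
Aggregating (R2): 0.6% + 8% + 4.8% + 15% = 28.4%.

28.4%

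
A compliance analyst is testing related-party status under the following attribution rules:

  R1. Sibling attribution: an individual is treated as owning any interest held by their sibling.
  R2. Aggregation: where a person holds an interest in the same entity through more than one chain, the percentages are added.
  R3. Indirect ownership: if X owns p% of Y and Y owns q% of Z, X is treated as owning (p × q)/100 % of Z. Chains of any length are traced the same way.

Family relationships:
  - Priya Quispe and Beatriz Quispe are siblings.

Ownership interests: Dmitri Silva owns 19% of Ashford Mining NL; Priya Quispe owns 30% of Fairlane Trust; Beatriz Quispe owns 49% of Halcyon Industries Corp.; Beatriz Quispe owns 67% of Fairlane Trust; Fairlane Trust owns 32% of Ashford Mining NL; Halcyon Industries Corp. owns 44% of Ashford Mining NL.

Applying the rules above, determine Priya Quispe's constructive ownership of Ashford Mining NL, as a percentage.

By sibling attribution (R1), Priya Quispe is treated as also owning Beatriz Quispe's interest in Fairlane Trust, giving 30% + 67% = 97%.
By sibling attribution (R1), Priya Quispe is treated as owning Beatriz Quispe's 49% interest in Halcyon Industries Corp.
Chain via Fairlane Trust (R3): 97% × 32% = 31.04% of Ashford Mining NL.
Chain via Halcyon Industries Corp. (R3): 49% × 44% = 21.56% of Ashford Mining NL.
Aggregating (R2): 31.04% + 21.56% = 52.6%.

52.6%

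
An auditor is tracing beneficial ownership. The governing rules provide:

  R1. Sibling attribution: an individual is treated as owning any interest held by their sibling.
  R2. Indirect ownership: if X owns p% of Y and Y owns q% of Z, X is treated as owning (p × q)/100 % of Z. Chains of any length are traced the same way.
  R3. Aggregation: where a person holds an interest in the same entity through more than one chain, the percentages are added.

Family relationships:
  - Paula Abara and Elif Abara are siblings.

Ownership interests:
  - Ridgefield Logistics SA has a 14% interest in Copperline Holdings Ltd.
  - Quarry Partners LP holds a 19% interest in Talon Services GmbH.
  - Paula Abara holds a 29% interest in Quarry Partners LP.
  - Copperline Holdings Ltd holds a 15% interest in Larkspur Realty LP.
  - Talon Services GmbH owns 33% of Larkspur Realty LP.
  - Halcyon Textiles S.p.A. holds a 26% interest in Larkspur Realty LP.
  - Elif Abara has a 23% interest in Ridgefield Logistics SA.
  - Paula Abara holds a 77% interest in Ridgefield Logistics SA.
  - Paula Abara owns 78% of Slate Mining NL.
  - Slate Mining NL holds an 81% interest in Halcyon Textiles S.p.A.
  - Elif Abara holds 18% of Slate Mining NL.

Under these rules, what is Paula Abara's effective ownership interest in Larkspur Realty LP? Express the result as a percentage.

By sibling attribution (R1), Paula Abara is treated as also owning Elif Abara's interest in Slate Mining NL, giving 78% + 18% = 96%.
By sibling attribution (R1), Paula Abara is treated as also owning Elif Abara's interest in Ridgefield Logistics SA, giving 77% + 23% = 100%.
Chain via Slate Mining NL → Halcyon Textiles S.p.A. (R2): 96% × 81% × 26% = 20.2176% of Larkspur Realty LP.
Chain via Quarry Partners LP → Talon Services GmbH (R2): 29% × 19% × 33% = 1.8183% of Larkspur Realty LP.
Chain via Ridgefield Logistics SA → Copperline Holdings Ltd (R2): 100% × 14% × 15% = 2.1% of Larkspur Realty LP.
Aggregating (R3): 20.2176% + 1.8183% + 2.1% = 24.1359%.

24.1359%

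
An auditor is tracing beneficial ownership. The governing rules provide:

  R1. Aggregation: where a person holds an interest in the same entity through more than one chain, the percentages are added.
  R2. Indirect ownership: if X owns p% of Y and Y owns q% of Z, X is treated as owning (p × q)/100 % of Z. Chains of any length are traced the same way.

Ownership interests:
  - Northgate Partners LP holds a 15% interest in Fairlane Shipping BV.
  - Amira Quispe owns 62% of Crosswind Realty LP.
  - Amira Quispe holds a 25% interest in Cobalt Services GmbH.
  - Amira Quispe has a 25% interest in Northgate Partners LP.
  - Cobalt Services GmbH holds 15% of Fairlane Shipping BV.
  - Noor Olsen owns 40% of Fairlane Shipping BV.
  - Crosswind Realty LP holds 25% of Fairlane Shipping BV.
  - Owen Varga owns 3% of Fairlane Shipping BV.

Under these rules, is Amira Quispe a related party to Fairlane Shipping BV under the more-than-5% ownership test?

Yes

Chain via Northgate Partners LP (R2): 25% × 15% = 3.75% of Fairlane Shipping BV.
Chain via Crosswind Realty LP (R2): 62% × 25% = 15.5% of Fairlane Shipping BV.
Chain via Cobalt Services GmbH (R2): 25% × 15% = 3.75% of Fairlane Shipping BV.
Aggregating (R1): 3.75% + 15.5% + 3.75% = 23%.
23% exceeds the 5% threshold, so Amira is a related party to Fairlane Shipping BV.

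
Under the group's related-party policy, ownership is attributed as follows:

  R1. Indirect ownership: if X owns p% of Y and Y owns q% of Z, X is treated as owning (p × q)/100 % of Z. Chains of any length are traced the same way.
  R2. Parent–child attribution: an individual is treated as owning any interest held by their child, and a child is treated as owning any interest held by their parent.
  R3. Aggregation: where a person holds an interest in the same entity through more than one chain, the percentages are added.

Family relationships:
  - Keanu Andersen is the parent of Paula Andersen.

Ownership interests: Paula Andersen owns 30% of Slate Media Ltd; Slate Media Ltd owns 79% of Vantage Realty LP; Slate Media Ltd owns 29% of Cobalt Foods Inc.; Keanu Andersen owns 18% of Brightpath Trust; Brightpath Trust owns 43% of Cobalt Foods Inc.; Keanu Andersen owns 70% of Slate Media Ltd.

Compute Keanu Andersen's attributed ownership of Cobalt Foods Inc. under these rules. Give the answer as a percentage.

By parent–child attribution (R2), Keanu Andersen is treated as also owning Paula Andersen's interest in Slate Media Ltd, giving 70% + 30% = 100%.
Chain via Brightpath Trust (R1): 18% × 43% = 7.74% of Cobalt Foods Inc.
Chain via Slate Media Ltd (R1): 100% × 29% = 29% of Cobalt Foods Inc.
Aggregating (R3): 7.74% + 29% = 36.74%.

36.74%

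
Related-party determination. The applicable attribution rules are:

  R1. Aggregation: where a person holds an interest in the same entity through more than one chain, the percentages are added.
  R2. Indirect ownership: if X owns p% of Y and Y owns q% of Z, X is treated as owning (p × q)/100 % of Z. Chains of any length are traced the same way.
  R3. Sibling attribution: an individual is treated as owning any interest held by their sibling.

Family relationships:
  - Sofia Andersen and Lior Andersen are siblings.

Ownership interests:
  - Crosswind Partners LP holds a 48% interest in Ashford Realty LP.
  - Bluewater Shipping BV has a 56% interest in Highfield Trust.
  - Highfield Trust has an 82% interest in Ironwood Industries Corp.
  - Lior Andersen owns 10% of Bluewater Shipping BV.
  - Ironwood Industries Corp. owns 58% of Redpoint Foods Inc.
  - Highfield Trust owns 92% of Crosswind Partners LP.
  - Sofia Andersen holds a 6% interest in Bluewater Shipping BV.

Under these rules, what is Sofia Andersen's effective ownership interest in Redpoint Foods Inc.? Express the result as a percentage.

4.261376%

By sibling attribution (R3), Sofia Andersen is treated as also owning Lior Andersen's interest in Bluewater Shipping BV, giving 6% + 10% = 16%.
Chain via Bluewater Shipping BV → Highfield Trust → Ironwood Industries Corp. (R2): 16% × 56% × 82% × 58% = 4.261376% of Redpoint Foods Inc.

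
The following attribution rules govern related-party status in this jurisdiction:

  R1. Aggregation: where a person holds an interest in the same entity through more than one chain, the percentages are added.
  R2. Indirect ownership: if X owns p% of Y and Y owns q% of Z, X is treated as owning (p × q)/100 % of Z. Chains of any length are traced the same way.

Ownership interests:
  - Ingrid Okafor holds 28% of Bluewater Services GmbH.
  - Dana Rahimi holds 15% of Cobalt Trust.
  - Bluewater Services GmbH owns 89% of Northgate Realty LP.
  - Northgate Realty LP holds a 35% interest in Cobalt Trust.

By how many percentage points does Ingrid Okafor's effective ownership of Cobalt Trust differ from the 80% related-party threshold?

Chain via Bluewater Services GmbH → Northgate Realty LP (R2): 28% × 89% × 35% = 8.722% of Cobalt Trust.
8.722% falls short of the 80% threshold by 71.278 percentage points.

71.278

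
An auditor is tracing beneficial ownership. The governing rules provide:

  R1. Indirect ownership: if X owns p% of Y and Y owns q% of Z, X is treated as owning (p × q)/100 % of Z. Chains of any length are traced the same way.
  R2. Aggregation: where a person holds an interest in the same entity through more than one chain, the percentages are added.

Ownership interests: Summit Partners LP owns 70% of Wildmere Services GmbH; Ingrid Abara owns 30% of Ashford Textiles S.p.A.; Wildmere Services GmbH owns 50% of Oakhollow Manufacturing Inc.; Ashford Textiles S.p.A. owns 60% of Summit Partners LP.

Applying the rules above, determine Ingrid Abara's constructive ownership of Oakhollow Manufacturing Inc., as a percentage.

Chain via Ashford Textiles S.p.A. → Summit Partners LP → Wildmere Services GmbH (R1): 30% × 60% × 70% × 50% = 6.3% of Oakhollow Manufacturing Inc.

6.3%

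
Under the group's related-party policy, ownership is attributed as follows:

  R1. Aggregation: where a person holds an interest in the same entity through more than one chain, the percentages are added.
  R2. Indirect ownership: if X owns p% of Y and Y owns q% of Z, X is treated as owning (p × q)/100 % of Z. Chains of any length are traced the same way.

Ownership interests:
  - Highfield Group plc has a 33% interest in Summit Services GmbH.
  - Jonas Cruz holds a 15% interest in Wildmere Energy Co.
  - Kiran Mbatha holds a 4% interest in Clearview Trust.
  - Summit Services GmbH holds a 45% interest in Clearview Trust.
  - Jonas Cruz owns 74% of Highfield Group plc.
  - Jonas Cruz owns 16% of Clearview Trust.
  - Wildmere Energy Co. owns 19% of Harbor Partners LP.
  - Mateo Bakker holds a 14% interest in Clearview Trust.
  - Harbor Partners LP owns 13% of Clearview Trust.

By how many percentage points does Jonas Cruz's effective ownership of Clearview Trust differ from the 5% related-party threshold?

Chain via Highfield Group plc → Summit Services GmbH (R2): 74% × 33% × 45% = 10.989% of Clearview Trust.
Chain via Wildmere Energy Co. → Harbor Partners LP (R2): 15% × 19% × 13% = 0.3705% of Clearview Trust.
Direct interest in Clearview Trust: 16%.
Aggregating (R1): 10.989% + 0.3705% + 16% = 27.3595%.
27.3595% exceeds the 5% threshold by 22.3595 percentage points.

22.3595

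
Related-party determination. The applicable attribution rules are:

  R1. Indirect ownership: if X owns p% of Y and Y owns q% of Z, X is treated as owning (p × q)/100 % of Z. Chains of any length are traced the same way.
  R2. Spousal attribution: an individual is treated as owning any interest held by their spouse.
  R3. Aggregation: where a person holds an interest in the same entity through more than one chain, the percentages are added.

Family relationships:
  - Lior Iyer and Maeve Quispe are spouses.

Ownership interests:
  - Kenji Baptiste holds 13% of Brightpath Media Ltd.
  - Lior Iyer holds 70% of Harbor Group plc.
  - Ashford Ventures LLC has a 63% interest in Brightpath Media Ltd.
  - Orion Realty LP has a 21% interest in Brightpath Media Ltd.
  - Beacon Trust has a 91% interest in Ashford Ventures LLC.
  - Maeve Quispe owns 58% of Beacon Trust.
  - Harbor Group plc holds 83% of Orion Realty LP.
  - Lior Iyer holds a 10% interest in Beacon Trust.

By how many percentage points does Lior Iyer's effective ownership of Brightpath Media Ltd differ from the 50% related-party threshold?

By spousal attribution (R2), Lior Iyer is treated as also owning Maeve Quispe's interest in Beacon Trust, giving 10% + 58% = 68%.
Chain via Beacon Trust → Ashford Ventures LLC (R1): 68% × 91% × 63% = 38.9844% of Brightpath Media Ltd.
Chain via Harbor Group plc → Orion Realty LP (R1): 70% × 83% × 21% = 12.201% of Brightpath Media Ltd.
Aggregating (R3): 38.9844% + 12.201% = 51.1854%.
51.1854% exceeds the 50% threshold by 1.1854 percentage points.

1.1854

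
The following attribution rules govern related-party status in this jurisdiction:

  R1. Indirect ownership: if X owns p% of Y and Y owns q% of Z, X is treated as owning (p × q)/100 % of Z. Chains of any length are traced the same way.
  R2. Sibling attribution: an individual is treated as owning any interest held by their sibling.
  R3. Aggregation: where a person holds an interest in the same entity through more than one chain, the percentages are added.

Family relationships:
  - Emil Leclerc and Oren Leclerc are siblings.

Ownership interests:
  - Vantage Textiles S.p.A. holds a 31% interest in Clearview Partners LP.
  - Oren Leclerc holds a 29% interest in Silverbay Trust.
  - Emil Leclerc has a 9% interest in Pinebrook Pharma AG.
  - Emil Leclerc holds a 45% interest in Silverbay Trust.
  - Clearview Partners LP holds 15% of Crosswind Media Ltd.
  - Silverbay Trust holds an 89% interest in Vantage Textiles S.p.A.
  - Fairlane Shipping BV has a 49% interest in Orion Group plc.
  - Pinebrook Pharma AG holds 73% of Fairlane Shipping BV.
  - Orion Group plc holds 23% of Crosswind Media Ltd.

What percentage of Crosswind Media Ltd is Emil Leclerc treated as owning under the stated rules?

By sibling attribution (R2), Emil Leclerc is treated as also owning Oren Leclerc's interest in Silverbay Trust, giving 45% + 29% = 74%.
Chain via Pinebrook Pharma AG → Fairlane Shipping BV → Orion Group plc (R1): 9% × 73% × 49% × 23% = 0.740439% of Crosswind Media Ltd.
Chain via Silverbay Trust → Vantage Textiles S.p.A. → Clearview Partners LP (R1): 74% × 89% × 31% × 15% = 3.06249% of Crosswind Media Ltd.
Aggregating (R3): 0.740439% + 3.06249% = 3.802929%.

3.802929%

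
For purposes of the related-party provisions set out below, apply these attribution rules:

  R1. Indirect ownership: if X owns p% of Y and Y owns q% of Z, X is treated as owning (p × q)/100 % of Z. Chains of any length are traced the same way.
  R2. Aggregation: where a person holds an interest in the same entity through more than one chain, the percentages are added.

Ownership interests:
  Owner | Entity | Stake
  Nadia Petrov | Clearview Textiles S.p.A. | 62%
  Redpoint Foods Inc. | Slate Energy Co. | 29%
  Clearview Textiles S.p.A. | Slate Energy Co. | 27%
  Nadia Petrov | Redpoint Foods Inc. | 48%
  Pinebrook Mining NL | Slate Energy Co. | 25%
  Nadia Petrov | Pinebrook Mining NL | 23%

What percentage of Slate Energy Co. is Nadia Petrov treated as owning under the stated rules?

36.41%

Chain via Redpoint Foods Inc. (R1): 48% × 29% = 13.92% of Slate Energy Co.
Chain via Clearview Textiles S.p.A. (R1): 62% × 27% = 16.74% of Slate Energy Co.
Chain via Pinebrook Mining NL (R1): 23% × 25% = 5.75% of Slate Energy Co.
Aggregating (R2): 13.92% + 16.74% + 5.75% = 36.41%.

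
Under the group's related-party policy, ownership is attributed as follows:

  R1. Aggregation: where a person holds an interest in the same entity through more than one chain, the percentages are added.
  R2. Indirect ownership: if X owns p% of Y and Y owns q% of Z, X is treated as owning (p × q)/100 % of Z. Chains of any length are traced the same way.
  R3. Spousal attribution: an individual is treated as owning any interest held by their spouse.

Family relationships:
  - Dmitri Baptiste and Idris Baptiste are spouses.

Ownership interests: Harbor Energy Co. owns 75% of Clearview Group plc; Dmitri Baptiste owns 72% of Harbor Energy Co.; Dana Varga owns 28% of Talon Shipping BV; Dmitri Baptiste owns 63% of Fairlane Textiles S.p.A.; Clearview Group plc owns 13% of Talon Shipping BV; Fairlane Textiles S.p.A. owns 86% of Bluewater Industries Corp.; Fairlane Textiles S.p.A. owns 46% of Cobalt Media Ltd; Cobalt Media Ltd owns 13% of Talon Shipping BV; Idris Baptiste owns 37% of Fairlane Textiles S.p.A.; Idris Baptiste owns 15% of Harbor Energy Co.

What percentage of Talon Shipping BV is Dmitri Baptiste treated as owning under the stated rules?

By spousal attribution (R3), Dmitri Baptiste is treated as also owning Idris Baptiste's interest in Harbor Energy Co, giving 72% + 15% = 87%.
By spousal attribution (R3), Dmitri Baptiste is treated as also owning Idris Baptiste's interest in Fairlane Textiles S.p.A, giving 63% + 37% = 100%.
Chain via Harbor Energy Co. → Clearview Group plc (R2): 87% × 75% × 13% = 8.4825% of Talon Shipping BV.
Chain via Fairlane Textiles S.p.A. → Cobalt Media Ltd (R2): 100% × 46% × 13% = 5.98% of Talon Shipping BV.
Aggregating (R1): 8.4825% + 5.98% = 14.4625%.

14.4625%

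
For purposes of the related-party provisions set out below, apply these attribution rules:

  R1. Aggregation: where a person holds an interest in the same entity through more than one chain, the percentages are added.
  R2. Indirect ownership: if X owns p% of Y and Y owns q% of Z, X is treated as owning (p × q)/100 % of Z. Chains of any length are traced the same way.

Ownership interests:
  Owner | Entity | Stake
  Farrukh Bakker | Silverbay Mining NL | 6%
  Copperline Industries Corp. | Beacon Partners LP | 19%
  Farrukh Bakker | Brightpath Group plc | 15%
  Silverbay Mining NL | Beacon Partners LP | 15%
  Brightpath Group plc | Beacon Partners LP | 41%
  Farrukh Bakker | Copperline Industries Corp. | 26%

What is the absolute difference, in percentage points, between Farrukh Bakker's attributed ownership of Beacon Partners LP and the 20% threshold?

Chain via Brightpath Group plc (R2): 15% × 41% = 6.15% of Beacon Partners LP.
Chain via Silverbay Mining NL (R2): 6% × 15% = 0.9% of Beacon Partners LP.
Chain via Copperline Industries Corp. (R2): 26% × 19% = 4.94% of Beacon Partners LP.
Aggregating (R1): 6.15% + 0.9% + 4.94% = 11.99%.
11.99% falls short of the 20% threshold by 8.01 percentage points.

8.01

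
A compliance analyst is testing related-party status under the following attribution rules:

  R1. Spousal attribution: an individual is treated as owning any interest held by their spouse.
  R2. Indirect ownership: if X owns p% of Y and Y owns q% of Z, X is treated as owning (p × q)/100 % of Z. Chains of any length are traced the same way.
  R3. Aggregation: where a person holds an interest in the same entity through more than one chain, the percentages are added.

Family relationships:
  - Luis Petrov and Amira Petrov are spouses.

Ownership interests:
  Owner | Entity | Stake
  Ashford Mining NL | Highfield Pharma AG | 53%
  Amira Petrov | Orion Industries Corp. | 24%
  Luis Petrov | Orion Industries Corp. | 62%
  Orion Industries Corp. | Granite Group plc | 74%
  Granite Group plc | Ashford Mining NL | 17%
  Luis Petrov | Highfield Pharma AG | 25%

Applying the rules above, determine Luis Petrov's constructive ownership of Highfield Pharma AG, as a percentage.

By spousal attribution (R1), Luis Petrov is treated as also owning Amira Petrov's interest in Orion Industries Corp, giving 62% + 24% = 86%.
Chain via Orion Industries Corp. → Granite Group plc → Ashford Mining NL (R2): 86% × 74% × 17% × 53% = 5.733964% of Highfield Pharma AG.
Direct interest in Highfield Pharma AG: 25%.
Aggregating (R3): 5.733964% + 25% = 30.733964%.

30.733964%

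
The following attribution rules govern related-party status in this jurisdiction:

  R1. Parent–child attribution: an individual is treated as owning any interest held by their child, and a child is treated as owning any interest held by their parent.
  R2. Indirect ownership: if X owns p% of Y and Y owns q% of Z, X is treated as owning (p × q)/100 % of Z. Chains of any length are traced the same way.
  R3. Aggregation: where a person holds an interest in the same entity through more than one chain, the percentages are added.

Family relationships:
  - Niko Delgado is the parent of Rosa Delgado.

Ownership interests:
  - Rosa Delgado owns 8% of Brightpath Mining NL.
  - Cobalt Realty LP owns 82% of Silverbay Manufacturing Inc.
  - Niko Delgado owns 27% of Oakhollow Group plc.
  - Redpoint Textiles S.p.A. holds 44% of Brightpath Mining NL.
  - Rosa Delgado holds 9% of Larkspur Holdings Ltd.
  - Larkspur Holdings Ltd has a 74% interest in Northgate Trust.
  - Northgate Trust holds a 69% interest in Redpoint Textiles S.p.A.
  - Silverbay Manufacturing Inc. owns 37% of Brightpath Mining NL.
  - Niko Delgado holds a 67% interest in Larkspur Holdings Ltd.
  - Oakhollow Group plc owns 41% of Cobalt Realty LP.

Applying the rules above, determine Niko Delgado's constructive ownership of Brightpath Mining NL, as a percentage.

By parent–child attribution (R1), Niko Delgado is treated as also owning Rosa Delgado's interest in Larkspur Holdings Ltd, giving 67% + 9% = 76%.
By parent–child attribution (R1), Niko Delgado is treated as owning Rosa Delgado's 8% interest in Brightpath Mining NL.
Chain via Oakhollow Group plc → Cobalt Realty LP → Silverbay Manufacturing Inc. (R2): 27% × 41% × 82% × 37% = 3.358638% of Brightpath Mining NL.
Chain via Larkspur Holdings Ltd → Northgate Trust → Redpoint Textiles S.p.A. (R2): 76% × 74% × 69% × 44% = 17.074464% of Brightpath Mining NL.
Direct interest in Brightpath Mining NL: 8%.
Aggregating (R3): 3.358638% + 17.074464% + 8% = 28.433102%.

28.433102%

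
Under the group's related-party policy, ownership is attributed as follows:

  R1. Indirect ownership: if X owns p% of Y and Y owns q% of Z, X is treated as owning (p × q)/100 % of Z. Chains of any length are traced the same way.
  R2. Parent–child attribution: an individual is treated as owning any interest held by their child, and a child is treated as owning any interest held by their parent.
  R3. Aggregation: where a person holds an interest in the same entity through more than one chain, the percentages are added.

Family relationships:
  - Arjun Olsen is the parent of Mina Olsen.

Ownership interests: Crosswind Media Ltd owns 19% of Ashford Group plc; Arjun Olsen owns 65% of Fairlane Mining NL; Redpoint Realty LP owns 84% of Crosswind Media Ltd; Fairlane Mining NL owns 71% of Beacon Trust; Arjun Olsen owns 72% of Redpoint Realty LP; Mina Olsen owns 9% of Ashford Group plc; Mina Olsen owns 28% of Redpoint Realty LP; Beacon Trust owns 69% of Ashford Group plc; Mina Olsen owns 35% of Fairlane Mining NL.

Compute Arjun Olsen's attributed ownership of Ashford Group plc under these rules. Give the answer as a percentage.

By parent–child attribution (R2), Arjun Olsen is treated as also owning Mina Olsen's interest in Fairlane Mining NL, giving 65% + 35% = 100%.
By parent–child attribution (R2), Arjun Olsen is treated as also owning Mina Olsen's interest in Redpoint Realty LP, giving 72% + 28% = 100%.
By parent–child attribution (R2), Arjun Olsen is treated as owning Mina Olsen's 9% interest in Ashford Group plc.
Chain via Fairlane Mining NL → Beacon Trust (R1): 100% × 71% × 69% = 48.99% of Ashford Group plc.
Chain via Redpoint Realty LP → Crosswind Media Ltd (R1): 100% × 84% × 19% = 15.96% of Ashford Group plc.
Direct interest in Ashford Group plc: 9%.
Aggregating (R3): 48.99% + 15.96% + 9% = 73.95%.

73.95%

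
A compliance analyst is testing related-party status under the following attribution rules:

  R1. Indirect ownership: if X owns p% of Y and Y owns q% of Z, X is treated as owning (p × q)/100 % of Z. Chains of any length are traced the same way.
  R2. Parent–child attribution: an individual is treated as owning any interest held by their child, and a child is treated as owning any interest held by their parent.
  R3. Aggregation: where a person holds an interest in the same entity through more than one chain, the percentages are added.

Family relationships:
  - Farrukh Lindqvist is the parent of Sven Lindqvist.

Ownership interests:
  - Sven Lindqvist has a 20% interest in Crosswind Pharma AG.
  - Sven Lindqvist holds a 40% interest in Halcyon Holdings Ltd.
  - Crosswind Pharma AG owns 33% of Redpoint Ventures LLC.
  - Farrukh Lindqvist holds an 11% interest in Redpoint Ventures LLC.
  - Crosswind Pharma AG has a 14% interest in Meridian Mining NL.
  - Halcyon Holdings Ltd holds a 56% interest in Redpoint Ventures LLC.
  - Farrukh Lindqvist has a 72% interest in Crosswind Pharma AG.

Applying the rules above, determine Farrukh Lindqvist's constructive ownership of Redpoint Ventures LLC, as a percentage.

By parent–child attribution (R2), Farrukh Lindqvist is treated as also owning Sven Lindqvist's interest in Crosswind Pharma AG, giving 72% + 20% = 92%.
By parent–child attribution (R2), Farrukh Lindqvist is treated as owning Sven Lindqvist's 40% interest in Halcyon Holdings Ltd.
Chain via Crosswind Pharma AG (R1): 92% × 33% = 30.36% of Redpoint Ventures LLC.
Direct interest in Redpoint Ventures LLC: 11%.
Chain via Halcyon Holdings Ltd (R1): 40% × 56% = 22.4% of Redpoint Ventures LLC.
Aggregating (R3): 30.36% + 11% + 22.4% = 63.76%.

63.76%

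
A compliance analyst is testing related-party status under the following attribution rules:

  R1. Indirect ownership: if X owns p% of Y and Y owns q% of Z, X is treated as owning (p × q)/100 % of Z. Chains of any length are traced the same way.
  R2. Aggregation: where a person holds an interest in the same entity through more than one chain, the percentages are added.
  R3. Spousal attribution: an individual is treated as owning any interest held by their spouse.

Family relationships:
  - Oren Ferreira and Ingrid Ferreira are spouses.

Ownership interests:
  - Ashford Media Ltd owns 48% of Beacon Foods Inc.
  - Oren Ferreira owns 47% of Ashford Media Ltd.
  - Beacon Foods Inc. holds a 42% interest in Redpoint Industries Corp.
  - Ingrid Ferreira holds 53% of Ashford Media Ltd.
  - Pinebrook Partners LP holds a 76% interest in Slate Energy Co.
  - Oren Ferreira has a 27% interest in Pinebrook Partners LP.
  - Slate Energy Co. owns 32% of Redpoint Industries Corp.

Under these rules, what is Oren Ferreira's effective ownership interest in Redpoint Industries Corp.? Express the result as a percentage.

By spousal attribution (R3), Oren Ferreira is treated as also owning Ingrid Ferreira's interest in Ashford Media Ltd, giving 47% + 53% = 100%.
Chain via Ashford Media Ltd → Beacon Foods Inc. (R1): 100% × 48% × 42% = 20.16% of Redpoint Industries Corp.
Chain via Pinebrook Partners LP → Slate Energy Co. (R1): 27% × 76% × 32% = 6.5664% of Redpoint Industries Corp.
Aggregating (R2): 20.16% + 6.5664% = 26.7264%.

26.7264%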